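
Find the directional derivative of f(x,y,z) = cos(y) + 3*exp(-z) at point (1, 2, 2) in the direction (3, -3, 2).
3*sqrt(22)*(-2 + exp(2)*sin(2))*exp(-2)/22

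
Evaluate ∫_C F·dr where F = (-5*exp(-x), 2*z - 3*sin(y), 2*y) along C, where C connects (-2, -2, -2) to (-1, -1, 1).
-5*exp(2) - 10 - 3*cos(2) + 3*cos(1) + 5*E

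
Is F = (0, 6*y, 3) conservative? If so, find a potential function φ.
Yes, F is conservative. φ = 3*y**2 + 3*z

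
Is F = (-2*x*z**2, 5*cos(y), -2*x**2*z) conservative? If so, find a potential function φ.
Yes, F is conservative. φ = -x**2*z**2 + 5*sin(y)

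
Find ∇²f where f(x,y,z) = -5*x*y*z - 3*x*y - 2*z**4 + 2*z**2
4 - 24*z**2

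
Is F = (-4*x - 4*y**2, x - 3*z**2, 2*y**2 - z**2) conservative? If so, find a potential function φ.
No, ∇×F = (4*y + 6*z, 0, 8*y + 1) ≠ 0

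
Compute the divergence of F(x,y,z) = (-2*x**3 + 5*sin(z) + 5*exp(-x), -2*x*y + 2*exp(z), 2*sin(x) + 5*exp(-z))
-6*x**2 - 2*x - 5*exp(-z) - 5*exp(-x)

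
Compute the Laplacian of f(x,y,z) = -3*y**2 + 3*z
-6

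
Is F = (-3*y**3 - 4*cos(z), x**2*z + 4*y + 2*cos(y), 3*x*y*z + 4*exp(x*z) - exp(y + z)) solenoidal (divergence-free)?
No, ∇·F = 3*x*y + 4*x*exp(x*z) - exp(y + z) - 2*sin(y) + 4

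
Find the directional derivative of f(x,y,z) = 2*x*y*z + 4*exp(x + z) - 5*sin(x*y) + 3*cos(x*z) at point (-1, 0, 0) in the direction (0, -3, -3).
sqrt(2)*(-5*E - 4)*exp(-1)/2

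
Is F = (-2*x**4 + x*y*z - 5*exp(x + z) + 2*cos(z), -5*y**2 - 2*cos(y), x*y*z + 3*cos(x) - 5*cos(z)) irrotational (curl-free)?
No, ∇×F = (x*z, x*y - y*z - 5*exp(x + z) + 3*sin(x) - 2*sin(z), -x*z)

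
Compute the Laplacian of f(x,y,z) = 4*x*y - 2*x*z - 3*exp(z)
-3*exp(z)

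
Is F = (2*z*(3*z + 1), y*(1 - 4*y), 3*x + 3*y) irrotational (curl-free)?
No, ∇×F = (3, 12*z - 1, 0)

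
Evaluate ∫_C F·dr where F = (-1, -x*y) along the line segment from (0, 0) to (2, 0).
-2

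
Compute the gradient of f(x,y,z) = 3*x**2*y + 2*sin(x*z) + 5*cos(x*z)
(6*x*y - 5*z*sin(x*z) + 2*z*cos(x*z), 3*x**2, x*(-5*sin(x*z) + 2*cos(x*z)))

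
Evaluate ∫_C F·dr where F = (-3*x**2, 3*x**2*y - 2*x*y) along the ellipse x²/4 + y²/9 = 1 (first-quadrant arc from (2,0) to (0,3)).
23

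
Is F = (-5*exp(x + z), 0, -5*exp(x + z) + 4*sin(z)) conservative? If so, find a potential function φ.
Yes, F is conservative. φ = -5*exp(x + z) - 4*cos(z)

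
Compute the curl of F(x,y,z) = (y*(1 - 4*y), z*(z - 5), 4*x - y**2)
(-2*y - 2*z + 5, -4, 8*y - 1)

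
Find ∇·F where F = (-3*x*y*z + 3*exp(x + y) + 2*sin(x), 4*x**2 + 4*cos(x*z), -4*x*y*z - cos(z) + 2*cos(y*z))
-4*x*y - 3*y*z - 2*y*sin(y*z) + 3*exp(x + y) + sin(z) + 2*cos(x)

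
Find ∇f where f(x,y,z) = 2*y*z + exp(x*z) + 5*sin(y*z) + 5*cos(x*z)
(z*(exp(x*z) - 5*sin(x*z)), z*(5*cos(y*z) + 2), x*exp(x*z) - 5*x*sin(x*z) + 5*y*cos(y*z) + 2*y)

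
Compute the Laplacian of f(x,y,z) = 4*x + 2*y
0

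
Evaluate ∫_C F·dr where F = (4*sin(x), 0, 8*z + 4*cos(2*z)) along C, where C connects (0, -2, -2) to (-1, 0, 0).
-12 - 4*cos(1) + 2*sin(4)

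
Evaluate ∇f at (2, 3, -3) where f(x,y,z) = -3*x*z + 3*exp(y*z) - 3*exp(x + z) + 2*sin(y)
(9 - 3*exp(-1), 2*cos(3) - 9*exp(-9), -6 - 3*exp(-1) + 9*exp(-9))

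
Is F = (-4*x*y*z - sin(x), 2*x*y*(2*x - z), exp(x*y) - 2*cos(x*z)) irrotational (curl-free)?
No, ∇×F = (x*(2*y + exp(x*y)), -4*x*y - y*exp(x*y) - 2*z*sin(x*z), 8*x*y + 4*x*z - 2*y*z)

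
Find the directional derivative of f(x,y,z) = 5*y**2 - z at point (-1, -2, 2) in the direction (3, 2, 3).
-43*sqrt(22)/22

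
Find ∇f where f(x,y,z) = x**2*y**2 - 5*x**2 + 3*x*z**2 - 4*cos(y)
(2*x*y**2 - 10*x + 3*z**2, 2*x**2*y + 4*sin(y), 6*x*z)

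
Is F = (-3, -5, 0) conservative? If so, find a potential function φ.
Yes, F is conservative. φ = -3*x - 5*y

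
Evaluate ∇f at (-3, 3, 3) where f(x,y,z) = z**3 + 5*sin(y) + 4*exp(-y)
(0, 5*cos(3) - 4*exp(-3), 27)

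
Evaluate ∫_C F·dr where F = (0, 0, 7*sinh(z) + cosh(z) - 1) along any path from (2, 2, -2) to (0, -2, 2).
-4 + 2*sinh(2)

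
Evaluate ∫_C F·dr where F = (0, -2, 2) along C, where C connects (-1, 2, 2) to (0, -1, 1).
4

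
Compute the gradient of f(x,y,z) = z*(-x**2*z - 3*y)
(-2*x*z**2, -3*z, -2*x**2*z - 3*y)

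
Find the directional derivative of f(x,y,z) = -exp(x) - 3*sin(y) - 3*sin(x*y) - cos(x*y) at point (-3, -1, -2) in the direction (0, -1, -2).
3*sqrt(5)*(sin(3) + cos(1) - 3*cos(3))/5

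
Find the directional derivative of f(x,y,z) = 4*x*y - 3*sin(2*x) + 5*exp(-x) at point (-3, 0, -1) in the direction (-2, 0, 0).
6*cos(6) + 5*exp(3)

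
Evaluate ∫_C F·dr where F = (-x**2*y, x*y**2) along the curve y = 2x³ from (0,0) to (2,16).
36544/15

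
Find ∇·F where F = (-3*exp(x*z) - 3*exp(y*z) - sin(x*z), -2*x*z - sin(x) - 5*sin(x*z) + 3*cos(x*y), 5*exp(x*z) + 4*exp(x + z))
5*x*exp(x*z) - 3*x*sin(x*y) - 3*z*exp(x*z) - z*cos(x*z) + 4*exp(x + z)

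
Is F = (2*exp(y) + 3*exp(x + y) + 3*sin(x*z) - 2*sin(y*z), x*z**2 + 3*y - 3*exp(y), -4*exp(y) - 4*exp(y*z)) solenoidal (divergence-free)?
No, ∇·F = -4*y*exp(y*z) + 3*z*cos(x*z) - 3*exp(y) + 3*exp(x + y) + 3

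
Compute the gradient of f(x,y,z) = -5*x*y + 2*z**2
(-5*y, -5*x, 4*z)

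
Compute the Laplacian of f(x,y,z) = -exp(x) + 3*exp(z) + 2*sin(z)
-exp(x) + 3*exp(z) - 2*sin(z)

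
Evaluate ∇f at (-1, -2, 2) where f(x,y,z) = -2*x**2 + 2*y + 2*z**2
(4, 2, 8)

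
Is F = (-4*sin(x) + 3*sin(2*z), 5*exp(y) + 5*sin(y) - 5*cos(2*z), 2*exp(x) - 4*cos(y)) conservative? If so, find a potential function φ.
No, ∇×F = (4*sin(y) - 10*sin(2*z), -2*exp(x) + 6*cos(2*z), 0) ≠ 0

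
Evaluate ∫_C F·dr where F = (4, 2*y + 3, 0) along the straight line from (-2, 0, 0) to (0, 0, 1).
8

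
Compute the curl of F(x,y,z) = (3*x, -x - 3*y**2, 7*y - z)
(7, 0, -1)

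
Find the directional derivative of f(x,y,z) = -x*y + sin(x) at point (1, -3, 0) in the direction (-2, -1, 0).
-sqrt(5)*(2*cos(1) + 5)/5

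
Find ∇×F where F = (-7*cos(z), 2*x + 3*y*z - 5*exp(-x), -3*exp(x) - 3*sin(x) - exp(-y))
(-3*y + exp(-y), 3*exp(x) + 7*sin(z) + 3*cos(x), 2 + 5*exp(-x))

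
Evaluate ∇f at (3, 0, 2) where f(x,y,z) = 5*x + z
(5, 0, 1)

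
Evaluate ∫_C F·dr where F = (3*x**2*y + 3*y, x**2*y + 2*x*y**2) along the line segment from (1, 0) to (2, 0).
0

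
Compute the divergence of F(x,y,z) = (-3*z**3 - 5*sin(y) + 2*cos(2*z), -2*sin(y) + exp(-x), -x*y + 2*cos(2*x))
-2*cos(y)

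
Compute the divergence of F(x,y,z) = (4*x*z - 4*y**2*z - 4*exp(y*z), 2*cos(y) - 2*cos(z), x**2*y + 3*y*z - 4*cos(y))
3*y + 4*z - 2*sin(y)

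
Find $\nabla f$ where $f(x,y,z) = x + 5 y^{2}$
(1, 10*y, 0)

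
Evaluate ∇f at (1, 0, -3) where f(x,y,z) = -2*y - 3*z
(0, -2, -3)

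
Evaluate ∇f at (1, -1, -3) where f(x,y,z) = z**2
(0, 0, -6)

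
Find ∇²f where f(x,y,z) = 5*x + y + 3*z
0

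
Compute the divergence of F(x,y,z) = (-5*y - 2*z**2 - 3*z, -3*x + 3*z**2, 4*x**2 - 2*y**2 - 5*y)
0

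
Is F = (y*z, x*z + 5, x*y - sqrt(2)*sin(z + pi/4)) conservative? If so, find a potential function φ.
Yes, F is conservative. φ = x*y*z + 5*y + sqrt(2)*cos(z + pi/4)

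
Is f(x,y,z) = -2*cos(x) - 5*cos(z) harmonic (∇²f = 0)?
No, ∇²f = 2*cos(x) + 5*cos(z)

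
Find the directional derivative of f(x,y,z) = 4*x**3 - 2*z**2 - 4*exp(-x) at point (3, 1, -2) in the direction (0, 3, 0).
0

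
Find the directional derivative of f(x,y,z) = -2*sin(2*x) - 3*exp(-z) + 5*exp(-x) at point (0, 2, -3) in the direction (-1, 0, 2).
3*sqrt(5)*(3 + 2*exp(3))/5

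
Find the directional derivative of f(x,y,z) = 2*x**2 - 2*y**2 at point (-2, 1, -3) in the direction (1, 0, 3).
-4*sqrt(10)/5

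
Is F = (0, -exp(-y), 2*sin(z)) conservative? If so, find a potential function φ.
Yes, F is conservative. φ = -2*cos(z) + exp(-y)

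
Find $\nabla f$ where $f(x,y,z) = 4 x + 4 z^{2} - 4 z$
(4, 0, 8*z - 4)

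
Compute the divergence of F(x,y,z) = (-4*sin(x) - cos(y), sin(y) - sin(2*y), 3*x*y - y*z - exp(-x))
-y - 4*cos(x) + cos(y) - 2*cos(2*y)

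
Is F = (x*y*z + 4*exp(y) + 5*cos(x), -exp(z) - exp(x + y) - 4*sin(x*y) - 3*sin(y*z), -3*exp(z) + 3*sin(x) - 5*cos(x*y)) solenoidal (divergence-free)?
No, ∇·F = -4*x*cos(x*y) + y*z - 3*z*cos(y*z) - 3*exp(z) - exp(x + y) - 5*sin(x)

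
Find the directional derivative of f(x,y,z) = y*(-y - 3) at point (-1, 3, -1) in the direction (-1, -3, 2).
27*sqrt(14)/14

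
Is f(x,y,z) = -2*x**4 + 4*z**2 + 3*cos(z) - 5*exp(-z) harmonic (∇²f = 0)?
No, ∇²f = -24*x**2 - 3*cos(z) + 8 - 5*exp(-z)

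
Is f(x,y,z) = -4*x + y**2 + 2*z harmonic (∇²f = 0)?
No, ∇²f = 2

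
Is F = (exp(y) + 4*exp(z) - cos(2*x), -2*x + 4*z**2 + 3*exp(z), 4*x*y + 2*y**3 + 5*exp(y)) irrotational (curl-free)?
No, ∇×F = (4*x + 6*y**2 - 8*z + 5*exp(y) - 3*exp(z), -4*y + 4*exp(z), -exp(y) - 2)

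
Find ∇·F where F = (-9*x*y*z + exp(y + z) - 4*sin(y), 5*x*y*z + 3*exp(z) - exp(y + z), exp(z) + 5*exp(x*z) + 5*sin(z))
5*x*z + 5*x*exp(x*z) - 9*y*z + exp(z) - exp(y + z) + 5*cos(z)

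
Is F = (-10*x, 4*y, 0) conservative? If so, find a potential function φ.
Yes, F is conservative. φ = -5*x**2 + 2*y**2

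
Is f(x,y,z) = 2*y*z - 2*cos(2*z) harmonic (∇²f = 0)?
No, ∇²f = 8*cos(2*z)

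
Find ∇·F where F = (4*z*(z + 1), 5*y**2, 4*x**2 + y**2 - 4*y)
10*y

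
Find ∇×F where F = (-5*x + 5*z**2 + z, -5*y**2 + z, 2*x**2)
(-1, -4*x + 10*z + 1, 0)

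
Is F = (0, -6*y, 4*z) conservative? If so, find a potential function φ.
Yes, F is conservative. φ = -3*y**2 + 2*z**2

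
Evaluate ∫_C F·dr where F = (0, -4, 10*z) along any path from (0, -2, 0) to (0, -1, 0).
-4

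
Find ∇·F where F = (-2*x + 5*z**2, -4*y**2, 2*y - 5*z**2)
-8*y - 10*z - 2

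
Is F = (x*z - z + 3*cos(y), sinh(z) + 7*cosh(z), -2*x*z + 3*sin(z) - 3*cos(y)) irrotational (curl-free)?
No, ∇×F = (3*sin(y) - 7*sinh(z) - cosh(z), x + 2*z - 1, 3*sin(y))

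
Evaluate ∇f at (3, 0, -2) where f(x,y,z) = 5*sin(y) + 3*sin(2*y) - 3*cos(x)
(3*sin(3), 11, 0)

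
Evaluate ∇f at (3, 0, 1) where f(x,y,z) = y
(0, 1, 0)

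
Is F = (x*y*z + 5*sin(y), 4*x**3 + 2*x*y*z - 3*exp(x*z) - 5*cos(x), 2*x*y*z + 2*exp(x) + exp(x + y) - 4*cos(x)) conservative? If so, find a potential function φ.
No, ∇×F = (-2*x*y + 2*x*z + 3*x*exp(x*z) + exp(x + y), x*y - 2*y*z - 2*exp(x) - exp(x + y) - 4*sin(x), 12*x**2 - x*z + 2*y*z - 3*z*exp(x*z) + 5*sin(x) - 5*cos(y)) ≠ 0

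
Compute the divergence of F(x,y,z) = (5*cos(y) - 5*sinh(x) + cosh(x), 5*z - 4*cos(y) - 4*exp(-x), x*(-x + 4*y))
4*sin(y) + sinh(x) - 5*cosh(x)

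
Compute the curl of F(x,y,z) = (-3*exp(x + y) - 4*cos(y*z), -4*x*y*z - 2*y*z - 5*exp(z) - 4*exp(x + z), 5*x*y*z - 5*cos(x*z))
(4*x*y + 5*x*z + 2*y + 5*exp(z) + 4*exp(x + z), -5*y*z + 4*y*sin(y*z) - 5*z*sin(x*z), -4*y*z - 4*z*sin(y*z) + 3*exp(x + y) - 4*exp(x + z))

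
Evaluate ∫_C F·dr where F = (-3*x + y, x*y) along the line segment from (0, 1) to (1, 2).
5/6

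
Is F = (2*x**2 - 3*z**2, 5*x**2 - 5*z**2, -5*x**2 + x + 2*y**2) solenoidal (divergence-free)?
No, ∇·F = 4*x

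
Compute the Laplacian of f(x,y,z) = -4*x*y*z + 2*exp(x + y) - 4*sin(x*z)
4*x**2*sin(x*z) + 4*z**2*sin(x*z) + 4*exp(x + y)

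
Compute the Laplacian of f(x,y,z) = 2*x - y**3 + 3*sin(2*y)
-6*y - 12*sin(2*y)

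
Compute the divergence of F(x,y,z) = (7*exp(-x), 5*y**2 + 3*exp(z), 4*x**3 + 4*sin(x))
10*y - 7*exp(-x)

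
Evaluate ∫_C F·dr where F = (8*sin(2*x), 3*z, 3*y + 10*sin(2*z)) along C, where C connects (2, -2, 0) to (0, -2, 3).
-17 - 5*cos(6) + 4*cos(4)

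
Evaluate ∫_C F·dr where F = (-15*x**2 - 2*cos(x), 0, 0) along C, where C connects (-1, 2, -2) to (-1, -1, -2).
0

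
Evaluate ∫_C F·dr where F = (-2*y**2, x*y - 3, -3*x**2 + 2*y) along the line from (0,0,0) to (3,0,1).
-9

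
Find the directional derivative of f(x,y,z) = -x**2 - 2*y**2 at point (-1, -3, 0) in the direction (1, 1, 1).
14*sqrt(3)/3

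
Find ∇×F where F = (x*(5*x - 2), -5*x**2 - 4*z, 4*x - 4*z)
(4, -4, -10*x)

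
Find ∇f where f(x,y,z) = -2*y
(0, -2, 0)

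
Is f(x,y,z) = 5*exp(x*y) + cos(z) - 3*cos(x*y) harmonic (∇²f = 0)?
No, ∇²f = x**2*(5*exp(x*y) + 3*cos(x*y)) + y**2*(5*exp(x*y) + 3*cos(x*y)) - cos(z)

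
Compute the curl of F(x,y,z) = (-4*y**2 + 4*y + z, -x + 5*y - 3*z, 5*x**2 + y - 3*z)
(4, 1 - 10*x, 8*y - 5)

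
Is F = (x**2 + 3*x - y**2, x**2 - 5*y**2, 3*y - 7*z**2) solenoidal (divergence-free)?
No, ∇·F = 2*x - 10*y - 14*z + 3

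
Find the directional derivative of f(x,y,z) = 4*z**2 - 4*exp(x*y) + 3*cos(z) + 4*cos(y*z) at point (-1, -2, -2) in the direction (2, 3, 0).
4*sqrt(13)*(6*sin(4) + 7*exp(2))/13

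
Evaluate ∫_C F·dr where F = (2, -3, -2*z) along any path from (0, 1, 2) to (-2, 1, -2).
-4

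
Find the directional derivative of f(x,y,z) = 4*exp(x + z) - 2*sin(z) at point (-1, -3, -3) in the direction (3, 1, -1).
2*sqrt(11)*(exp(4)*cos(3) + 4)*exp(-4)/11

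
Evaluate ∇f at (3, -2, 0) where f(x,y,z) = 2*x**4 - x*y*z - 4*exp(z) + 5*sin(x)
(5*cos(3) + 216, 0, 2)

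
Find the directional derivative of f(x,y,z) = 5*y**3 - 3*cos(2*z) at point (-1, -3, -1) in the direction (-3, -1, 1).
-3*sqrt(11)*(2*sin(2) + 45)/11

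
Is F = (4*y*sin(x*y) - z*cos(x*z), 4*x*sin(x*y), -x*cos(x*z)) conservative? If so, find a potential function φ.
Yes, F is conservative. φ = -sin(x*z) - 4*cos(x*y)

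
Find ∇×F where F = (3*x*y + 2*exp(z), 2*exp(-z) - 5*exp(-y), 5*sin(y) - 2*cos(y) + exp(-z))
(2*sin(y) + 5*cos(y) + 2*exp(-z), 2*exp(z), -3*x)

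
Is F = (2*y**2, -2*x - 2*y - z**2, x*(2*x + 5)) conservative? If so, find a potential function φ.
No, ∇×F = (2*z, -4*x - 5, -4*y - 2) ≠ 0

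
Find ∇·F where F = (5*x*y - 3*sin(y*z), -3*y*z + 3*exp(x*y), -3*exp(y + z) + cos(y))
3*x*exp(x*y) + 5*y - 3*z - 3*exp(y + z)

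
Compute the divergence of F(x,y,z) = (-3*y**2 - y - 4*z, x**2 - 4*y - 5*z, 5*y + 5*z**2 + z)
10*z - 3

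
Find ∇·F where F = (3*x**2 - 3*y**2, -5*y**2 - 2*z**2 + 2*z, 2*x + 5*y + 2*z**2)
6*x - 10*y + 4*z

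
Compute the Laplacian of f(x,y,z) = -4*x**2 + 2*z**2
-4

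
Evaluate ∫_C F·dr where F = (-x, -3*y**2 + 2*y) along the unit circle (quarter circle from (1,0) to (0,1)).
1/2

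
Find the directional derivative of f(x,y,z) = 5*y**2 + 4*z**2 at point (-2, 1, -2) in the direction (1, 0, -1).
8*sqrt(2)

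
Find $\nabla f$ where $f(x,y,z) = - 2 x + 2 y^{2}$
(-2, 4*y, 0)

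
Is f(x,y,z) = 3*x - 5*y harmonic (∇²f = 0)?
Yes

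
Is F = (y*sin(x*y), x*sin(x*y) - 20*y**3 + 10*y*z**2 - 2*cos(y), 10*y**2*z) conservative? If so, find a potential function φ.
Yes, F is conservative. φ = -5*y**4 + 5*y**2*z**2 - 2*sin(y) - cos(x*y)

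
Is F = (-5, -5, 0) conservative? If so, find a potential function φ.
Yes, F is conservative. φ = -5*x - 5*y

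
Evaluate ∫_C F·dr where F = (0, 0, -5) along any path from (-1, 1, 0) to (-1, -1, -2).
10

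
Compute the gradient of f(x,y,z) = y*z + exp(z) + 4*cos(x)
(-4*sin(x), z, y + exp(z))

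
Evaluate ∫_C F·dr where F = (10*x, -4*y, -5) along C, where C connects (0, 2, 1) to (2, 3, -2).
25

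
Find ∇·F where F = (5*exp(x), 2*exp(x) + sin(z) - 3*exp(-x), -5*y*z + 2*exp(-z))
-5*y + 5*exp(x) - 2*exp(-z)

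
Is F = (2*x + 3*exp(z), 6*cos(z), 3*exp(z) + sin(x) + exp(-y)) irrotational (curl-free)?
No, ∇×F = (6*sin(z) - exp(-y), 3*exp(z) - cos(x), 0)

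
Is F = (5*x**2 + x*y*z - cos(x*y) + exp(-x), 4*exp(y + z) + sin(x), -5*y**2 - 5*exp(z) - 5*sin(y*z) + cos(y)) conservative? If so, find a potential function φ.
No, ∇×F = (-10*y - 5*z*cos(y*z) - 4*exp(y + z) - sin(y), x*y, -x*z - x*sin(x*y) + cos(x)) ≠ 0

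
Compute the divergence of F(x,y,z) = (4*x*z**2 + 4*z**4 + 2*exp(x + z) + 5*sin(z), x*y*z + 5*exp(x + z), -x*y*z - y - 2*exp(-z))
-x*y + x*z + 4*z**2 + 2*exp(x + z) + 2*exp(-z)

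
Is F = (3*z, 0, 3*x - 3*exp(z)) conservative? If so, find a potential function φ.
Yes, F is conservative. φ = 3*x*z - 3*exp(z)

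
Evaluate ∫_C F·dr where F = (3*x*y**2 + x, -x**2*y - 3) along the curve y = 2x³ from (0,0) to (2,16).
-46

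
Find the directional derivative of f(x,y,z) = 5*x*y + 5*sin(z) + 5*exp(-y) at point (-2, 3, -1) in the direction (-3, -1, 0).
sqrt(10)*(1 - 7*exp(3))*exp(-3)/2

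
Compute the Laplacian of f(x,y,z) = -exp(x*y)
(-x**2 - y**2)*exp(x*y)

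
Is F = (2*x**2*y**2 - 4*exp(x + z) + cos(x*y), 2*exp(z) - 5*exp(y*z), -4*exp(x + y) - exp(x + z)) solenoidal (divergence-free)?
No, ∇·F = 4*x*y**2 - y*sin(x*y) - 5*z*exp(y*z) - 5*exp(x + z)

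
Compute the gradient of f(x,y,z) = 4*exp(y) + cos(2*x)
(-2*sin(2*x), 4*exp(y), 0)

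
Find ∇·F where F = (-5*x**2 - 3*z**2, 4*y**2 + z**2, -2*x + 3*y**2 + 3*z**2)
-10*x + 8*y + 6*z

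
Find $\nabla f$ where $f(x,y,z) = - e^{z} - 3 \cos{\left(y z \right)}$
(0, 3*z*sin(y*z), 3*y*sin(y*z) - exp(z))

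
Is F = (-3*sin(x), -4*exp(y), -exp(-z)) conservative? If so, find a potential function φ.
Yes, F is conservative. φ = -4*exp(y) + 3*cos(x) + exp(-z)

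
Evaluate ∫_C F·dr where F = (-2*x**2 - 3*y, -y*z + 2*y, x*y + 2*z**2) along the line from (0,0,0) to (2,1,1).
-19/3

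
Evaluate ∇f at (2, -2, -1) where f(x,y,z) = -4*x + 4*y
(-4, 4, 0)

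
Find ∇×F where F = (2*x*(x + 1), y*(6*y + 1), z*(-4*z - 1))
(0, 0, 0)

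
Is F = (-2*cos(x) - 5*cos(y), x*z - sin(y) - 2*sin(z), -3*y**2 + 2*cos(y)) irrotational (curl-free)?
No, ∇×F = (-x - 6*y - 2*sin(y) + 2*cos(z), 0, z - 5*sin(y))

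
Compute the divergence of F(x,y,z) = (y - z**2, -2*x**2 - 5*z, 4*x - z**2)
-2*z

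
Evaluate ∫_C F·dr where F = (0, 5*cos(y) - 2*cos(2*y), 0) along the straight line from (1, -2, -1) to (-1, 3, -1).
-sin(6) + 5*sin(3) - sin(4) + 5*sin(2)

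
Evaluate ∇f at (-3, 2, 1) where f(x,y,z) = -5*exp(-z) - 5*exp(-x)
(5*exp(3), 0, 5*exp(-1))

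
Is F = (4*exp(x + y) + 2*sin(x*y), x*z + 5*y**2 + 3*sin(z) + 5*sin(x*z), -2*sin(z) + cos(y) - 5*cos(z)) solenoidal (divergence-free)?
No, ∇·F = 2*y*cos(x*y) + 10*y + 4*exp(x + y) + 5*sin(z) - 2*cos(z)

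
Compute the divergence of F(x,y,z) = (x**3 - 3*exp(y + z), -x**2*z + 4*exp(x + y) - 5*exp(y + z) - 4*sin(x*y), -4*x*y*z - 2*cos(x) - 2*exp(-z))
((3*x**2 - 4*x*y - 4*x*cos(x*y) + 4*exp(x + y) - 5*exp(y + z))*exp(z) + 2)*exp(-z)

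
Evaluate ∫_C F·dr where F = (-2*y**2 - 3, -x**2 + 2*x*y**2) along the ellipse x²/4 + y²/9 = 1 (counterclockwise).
27*pi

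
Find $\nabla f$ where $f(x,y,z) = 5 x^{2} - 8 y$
(10*x, -8, 0)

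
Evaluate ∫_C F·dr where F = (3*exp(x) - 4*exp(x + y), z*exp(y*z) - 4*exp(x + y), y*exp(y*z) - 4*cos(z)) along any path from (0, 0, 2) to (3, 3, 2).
3*(1 - exp(3))*exp(3)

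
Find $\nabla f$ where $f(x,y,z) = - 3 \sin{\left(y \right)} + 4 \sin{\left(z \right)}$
(0, -3*cos(y), 4*cos(z))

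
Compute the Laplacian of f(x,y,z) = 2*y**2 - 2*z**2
0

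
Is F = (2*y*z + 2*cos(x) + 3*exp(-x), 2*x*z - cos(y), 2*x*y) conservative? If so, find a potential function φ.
Yes, F is conservative. φ = 2*x*y*z + 2*sin(x) - sin(y) - 3*exp(-x)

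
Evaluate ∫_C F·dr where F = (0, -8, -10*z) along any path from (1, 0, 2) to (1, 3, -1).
-9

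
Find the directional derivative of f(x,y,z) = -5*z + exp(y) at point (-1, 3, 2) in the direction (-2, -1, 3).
sqrt(14)*(-exp(3) - 15)/14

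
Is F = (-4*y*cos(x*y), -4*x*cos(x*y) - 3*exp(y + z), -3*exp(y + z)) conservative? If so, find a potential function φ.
Yes, F is conservative. φ = -3*exp(y + z) - 4*sin(x*y)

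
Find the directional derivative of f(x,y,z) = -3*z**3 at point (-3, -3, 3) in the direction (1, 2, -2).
54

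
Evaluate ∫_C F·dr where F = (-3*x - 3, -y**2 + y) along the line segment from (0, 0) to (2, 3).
-33/2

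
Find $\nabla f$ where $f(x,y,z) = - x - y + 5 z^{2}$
(-1, -1, 10*z)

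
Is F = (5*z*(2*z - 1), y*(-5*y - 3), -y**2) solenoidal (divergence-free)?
No, ∇·F = -10*y - 3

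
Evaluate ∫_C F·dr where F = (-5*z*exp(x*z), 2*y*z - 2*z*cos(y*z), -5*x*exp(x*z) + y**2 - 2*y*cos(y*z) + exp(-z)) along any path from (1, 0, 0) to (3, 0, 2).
-5*exp(6) - exp(-2) + 6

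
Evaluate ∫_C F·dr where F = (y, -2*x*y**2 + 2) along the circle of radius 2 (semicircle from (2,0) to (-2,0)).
-6*pi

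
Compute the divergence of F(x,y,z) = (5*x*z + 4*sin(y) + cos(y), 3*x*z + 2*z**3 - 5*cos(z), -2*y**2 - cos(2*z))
5*z + 2*sin(2*z)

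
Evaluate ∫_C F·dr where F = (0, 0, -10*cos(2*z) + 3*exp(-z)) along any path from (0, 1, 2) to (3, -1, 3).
5*sin(4) - 3*exp(-3) + 3*exp(-2) - 5*sin(6)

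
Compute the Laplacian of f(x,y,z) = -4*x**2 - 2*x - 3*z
-8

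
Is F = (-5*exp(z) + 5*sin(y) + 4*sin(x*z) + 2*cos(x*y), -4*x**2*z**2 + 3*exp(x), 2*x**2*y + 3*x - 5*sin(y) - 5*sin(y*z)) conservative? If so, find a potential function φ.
No, ∇×F = (8*x**2*z + 2*x**2 - 5*z*cos(y*z) - 5*cos(y), -4*x*y + 4*x*cos(x*z) - 5*exp(z) - 3, -8*x*z**2 + 2*x*sin(x*y) + 3*exp(x) - 5*cos(y)) ≠ 0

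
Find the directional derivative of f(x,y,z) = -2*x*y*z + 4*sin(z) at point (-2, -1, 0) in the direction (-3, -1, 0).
0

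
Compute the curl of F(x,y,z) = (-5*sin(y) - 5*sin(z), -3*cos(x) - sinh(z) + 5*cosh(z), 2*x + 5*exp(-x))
(-5*sinh(z) + cosh(z), -5*cos(z) - 2 + 5*exp(-x), 3*sin(x) + 5*cos(y))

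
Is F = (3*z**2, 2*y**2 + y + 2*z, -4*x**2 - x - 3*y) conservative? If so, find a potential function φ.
No, ∇×F = (-5, 8*x + 6*z + 1, 0) ≠ 0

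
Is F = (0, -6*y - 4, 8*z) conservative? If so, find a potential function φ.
Yes, F is conservative. φ = -3*y**2 - 4*y + 4*z**2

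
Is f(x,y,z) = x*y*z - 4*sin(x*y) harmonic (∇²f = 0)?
No, ∇²f = 4*(x**2 + y**2)*sin(x*y)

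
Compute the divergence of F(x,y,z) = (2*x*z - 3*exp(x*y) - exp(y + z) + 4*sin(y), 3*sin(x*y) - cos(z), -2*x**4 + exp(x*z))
x*exp(x*z) + 3*x*cos(x*y) - 3*y*exp(x*y) + 2*z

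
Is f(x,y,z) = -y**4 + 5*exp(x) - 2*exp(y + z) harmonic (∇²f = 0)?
No, ∇²f = -12*y**2 + 5*exp(x) - 4*exp(y + z)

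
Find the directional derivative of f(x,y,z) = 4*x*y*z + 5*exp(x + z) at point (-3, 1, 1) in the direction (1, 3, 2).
sqrt(14)*(15 - 56*exp(2))*exp(-2)/14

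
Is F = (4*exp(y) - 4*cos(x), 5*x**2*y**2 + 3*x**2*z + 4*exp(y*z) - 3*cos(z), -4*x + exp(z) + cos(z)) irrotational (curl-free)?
No, ∇×F = (-3*x**2 - 4*y*exp(y*z) - 3*sin(z), 4, 10*x*y**2 + 6*x*z - 4*exp(y))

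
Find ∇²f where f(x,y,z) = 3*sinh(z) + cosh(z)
3*sinh(z) + cosh(z)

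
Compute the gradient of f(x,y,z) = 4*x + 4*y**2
(4, 8*y, 0)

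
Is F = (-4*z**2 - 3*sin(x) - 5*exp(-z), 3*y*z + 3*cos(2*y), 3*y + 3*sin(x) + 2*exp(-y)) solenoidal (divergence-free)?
No, ∇·F = 3*z - 6*sin(2*y) - 3*cos(x)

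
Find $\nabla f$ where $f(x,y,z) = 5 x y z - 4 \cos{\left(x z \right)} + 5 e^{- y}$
(z*(5*y + 4*sin(x*z)), 5*x*z - 5*exp(-y), x*(5*y + 4*sin(x*z)))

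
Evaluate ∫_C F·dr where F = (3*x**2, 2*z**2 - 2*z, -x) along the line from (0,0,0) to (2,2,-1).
37/3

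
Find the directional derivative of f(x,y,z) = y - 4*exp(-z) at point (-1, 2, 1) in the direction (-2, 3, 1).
sqrt(14)*(4 + 3*E)*exp(-1)/14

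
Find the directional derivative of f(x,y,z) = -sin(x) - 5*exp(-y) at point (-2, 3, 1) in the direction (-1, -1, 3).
sqrt(11)*(exp(3)*cos(2) - 5)*exp(-3)/11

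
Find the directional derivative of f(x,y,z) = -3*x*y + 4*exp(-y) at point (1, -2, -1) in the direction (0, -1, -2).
sqrt(5)*(3 + 4*exp(2))/5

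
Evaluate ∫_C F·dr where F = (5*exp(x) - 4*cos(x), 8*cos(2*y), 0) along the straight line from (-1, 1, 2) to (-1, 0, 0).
-4*sin(2)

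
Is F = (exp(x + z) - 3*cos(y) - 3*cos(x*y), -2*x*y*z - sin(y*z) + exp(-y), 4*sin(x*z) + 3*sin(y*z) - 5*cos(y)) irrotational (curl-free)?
No, ∇×F = (2*x*y + y*cos(y*z) + 3*z*cos(y*z) + 5*sin(y), -4*z*cos(x*z) + exp(x + z), -3*x*sin(x*y) - 2*y*z - 3*sin(y))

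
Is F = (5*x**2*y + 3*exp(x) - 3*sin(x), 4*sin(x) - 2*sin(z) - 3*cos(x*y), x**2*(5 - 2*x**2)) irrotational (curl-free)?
No, ∇×F = (2*cos(z), 8*x**3 - 10*x, -5*x**2 + 3*y*sin(x*y) + 4*cos(x))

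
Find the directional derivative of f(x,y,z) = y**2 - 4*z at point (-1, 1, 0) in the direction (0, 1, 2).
-6*sqrt(5)/5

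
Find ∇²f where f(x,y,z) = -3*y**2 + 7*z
-6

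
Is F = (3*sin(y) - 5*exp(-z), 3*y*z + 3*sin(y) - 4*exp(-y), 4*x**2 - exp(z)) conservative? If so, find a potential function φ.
No, ∇×F = (-3*y, -8*x + 5*exp(-z), -3*cos(y)) ≠ 0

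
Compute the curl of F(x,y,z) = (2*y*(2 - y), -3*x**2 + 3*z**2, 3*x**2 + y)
(1 - 6*z, -6*x, -6*x + 4*y - 4)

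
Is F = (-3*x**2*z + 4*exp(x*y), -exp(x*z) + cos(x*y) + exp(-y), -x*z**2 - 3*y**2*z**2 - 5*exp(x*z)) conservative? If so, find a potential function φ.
No, ∇×F = (x*exp(x*z) - 6*y*z**2, -3*x**2 + z**2 + 5*z*exp(x*z), -4*x*exp(x*y) - y*sin(x*y) - z*exp(x*z)) ≠ 0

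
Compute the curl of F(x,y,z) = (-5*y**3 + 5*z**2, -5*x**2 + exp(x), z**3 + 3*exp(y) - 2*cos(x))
(3*exp(y), 10*z - 2*sin(x), -10*x + 15*y**2 + exp(x))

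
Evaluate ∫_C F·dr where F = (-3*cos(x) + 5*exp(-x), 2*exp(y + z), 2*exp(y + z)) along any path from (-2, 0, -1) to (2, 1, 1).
-6*sin(2) - 2*exp(-1) - 5*exp(-2) + 7*exp(2)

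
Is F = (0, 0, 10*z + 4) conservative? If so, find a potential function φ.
Yes, F is conservative. φ = z*(5*z + 4)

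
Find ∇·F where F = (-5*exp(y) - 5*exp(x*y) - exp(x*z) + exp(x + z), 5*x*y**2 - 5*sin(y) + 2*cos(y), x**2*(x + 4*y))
10*x*y - 5*y*exp(x*y) - z*exp(x*z) + exp(x + z) - 2*sin(y) - 5*cos(y)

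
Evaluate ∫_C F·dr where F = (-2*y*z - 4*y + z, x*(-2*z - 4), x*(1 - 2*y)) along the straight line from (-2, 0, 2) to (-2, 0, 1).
2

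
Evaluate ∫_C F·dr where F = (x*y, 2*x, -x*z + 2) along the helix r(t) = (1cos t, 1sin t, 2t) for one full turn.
10*pi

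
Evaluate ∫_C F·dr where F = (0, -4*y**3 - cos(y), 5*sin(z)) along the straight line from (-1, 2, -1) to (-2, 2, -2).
-5*cos(2) + 5*cos(1)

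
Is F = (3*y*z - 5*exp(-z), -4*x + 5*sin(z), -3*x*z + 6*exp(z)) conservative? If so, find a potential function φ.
No, ∇×F = (-5*cos(z), 3*y + 3*z + 5*exp(-z), -3*z - 4) ≠ 0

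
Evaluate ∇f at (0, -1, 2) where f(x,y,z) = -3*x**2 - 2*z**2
(0, 0, -8)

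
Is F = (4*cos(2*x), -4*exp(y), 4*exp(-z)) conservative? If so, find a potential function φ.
Yes, F is conservative. φ = -4*exp(y) + 2*sin(2*x) - 4*exp(-z)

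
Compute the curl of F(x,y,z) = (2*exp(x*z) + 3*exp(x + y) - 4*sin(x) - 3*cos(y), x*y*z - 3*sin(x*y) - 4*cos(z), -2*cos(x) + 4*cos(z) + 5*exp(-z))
(-x*y - 4*sin(z), 2*x*exp(x*z) - 2*sin(x), y*z - 3*y*cos(x*y) - 3*exp(x + y) - 3*sin(y))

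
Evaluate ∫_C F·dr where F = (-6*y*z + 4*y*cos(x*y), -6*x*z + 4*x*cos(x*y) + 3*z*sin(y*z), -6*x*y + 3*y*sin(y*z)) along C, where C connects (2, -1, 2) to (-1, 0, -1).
-27 + 3*cos(2) + 4*sin(2)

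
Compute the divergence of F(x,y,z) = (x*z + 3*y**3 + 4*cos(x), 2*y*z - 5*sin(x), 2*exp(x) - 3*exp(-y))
3*z - 4*sin(x)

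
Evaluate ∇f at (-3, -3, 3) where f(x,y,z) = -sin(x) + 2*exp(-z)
(-cos(3), 0, -2*exp(-3))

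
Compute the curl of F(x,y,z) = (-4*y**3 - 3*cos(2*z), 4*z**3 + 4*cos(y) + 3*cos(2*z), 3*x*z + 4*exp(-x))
(-12*z**2 + 6*sin(2*z), -3*z + 6*sin(2*z) + 4*exp(-x), 12*y**2)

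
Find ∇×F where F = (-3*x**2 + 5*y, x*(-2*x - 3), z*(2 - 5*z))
(0, 0, -4*x - 8)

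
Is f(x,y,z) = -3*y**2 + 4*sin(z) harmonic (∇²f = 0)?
No, ∇²f = -4*sin(z) - 6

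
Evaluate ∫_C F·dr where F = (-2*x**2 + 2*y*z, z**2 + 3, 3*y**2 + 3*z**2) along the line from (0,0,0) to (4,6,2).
286/3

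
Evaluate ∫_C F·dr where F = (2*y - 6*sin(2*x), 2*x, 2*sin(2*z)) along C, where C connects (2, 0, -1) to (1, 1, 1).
3*cos(2) - 3*cos(4) + 2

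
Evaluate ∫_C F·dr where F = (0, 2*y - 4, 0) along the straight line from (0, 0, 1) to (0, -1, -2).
5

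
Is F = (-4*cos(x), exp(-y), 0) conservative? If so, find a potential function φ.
Yes, F is conservative. φ = -4*sin(x) - exp(-y)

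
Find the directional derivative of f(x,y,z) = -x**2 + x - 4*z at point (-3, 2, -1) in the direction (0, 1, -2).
8*sqrt(5)/5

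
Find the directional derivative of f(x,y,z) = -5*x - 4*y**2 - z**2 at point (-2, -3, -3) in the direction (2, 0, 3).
8*sqrt(13)/13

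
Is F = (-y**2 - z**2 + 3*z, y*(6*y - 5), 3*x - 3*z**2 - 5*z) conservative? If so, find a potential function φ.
No, ∇×F = (0, -2*z, 2*y) ≠ 0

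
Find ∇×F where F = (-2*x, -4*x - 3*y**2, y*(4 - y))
(4 - 2*y, 0, -4)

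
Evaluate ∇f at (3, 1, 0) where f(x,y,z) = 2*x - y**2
(2, -2, 0)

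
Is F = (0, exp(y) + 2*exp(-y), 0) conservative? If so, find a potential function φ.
Yes, F is conservative. φ = exp(y) - 2*exp(-y)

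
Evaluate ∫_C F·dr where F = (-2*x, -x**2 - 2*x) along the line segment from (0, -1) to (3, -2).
-3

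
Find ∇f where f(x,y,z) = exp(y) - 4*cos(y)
(0, exp(y) + 4*sin(y), 0)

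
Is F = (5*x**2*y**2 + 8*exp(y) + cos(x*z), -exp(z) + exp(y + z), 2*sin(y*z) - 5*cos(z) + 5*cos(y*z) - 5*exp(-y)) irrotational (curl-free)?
No, ∇×F = (-5*z*sin(y*z) + 2*z*cos(y*z) + exp(z) - exp(y + z) + 5*exp(-y), -x*sin(x*z), -10*x**2*y - 8*exp(y))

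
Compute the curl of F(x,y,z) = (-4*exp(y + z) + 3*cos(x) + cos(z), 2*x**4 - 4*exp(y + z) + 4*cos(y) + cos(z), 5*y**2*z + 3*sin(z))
(10*y*z + 4*exp(y + z) + sin(z), -4*exp(y + z) - sin(z), 8*x**3 + 4*exp(y + z))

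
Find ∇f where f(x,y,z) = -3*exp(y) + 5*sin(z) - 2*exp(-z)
(0, -3*exp(y), 5*cos(z) + 2*exp(-z))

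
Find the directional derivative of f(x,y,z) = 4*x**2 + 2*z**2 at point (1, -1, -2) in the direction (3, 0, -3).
8*sqrt(2)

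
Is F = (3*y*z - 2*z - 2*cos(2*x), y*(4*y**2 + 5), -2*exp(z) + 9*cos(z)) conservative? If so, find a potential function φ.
No, ∇×F = (0, 3*y - 2, -3*z) ≠ 0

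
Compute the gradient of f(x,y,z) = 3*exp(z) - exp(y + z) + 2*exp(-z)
(0, -exp(y + z), 3*exp(z) - exp(y + z) - 2*exp(-z))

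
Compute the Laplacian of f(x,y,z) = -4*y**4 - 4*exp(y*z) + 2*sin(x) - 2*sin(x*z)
2*x**2*sin(x*z) - 4*y**2*exp(y*z) - 48*y**2 - 4*z**2*exp(y*z) + 2*z**2*sin(x*z) - 2*sin(x)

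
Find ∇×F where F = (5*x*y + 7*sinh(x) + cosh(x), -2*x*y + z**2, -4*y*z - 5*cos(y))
(-6*z + 5*sin(y), 0, -5*x - 2*y)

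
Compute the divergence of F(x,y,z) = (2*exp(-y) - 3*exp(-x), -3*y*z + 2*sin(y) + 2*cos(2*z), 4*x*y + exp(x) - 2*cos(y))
-3*z + 2*cos(y) + 3*exp(-x)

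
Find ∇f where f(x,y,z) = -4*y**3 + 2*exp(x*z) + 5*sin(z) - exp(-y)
(2*z*exp(x*z), -12*y**2 + exp(-y), 2*x*exp(x*z) + 5*cos(z))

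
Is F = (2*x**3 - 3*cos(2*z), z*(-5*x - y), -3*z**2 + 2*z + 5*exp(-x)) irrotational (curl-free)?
No, ∇×F = (5*x + y, 6*sin(2*z) + 5*exp(-x), -5*z)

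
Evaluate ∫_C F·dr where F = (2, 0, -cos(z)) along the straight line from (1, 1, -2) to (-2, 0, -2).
-6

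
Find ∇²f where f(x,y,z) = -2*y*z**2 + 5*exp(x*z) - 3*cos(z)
5*x**2*exp(x*z) - 4*y + 5*z**2*exp(x*z) + 3*cos(z)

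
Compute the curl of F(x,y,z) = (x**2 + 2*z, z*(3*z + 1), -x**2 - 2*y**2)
(-4*y - 6*z - 1, 2*x + 2, 0)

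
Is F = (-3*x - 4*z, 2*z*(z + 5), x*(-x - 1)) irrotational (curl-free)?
No, ∇×F = (-4*z - 10, 2*x - 3, 0)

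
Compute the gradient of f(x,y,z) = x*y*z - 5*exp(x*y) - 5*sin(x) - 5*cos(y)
(y*z - 5*y*exp(x*y) - 5*cos(x), x*z - 5*x*exp(x*y) + 5*sin(y), x*y)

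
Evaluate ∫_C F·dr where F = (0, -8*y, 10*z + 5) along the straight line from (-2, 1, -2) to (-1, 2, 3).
38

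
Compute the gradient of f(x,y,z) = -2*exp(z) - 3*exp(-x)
(3*exp(-x), 0, -2*exp(z))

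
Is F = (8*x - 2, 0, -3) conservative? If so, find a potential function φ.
Yes, F is conservative. φ = 4*x**2 - 2*x - 3*z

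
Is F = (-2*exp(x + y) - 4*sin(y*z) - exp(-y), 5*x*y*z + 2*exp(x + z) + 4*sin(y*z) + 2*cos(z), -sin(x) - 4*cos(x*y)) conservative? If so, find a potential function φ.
No, ∇×F = (-5*x*y + 4*x*sin(x*y) - 4*y*cos(y*z) - 2*exp(x + z) + 2*sin(z), -4*y*sin(x*y) - 4*y*cos(y*z) + cos(x), ((5*y*z + 4*z*cos(y*z) + 2*exp(x + y) + 2*exp(x + z))*exp(y) - 1)*exp(-y)) ≠ 0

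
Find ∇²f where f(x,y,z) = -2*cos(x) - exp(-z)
2*cos(x) - exp(-z)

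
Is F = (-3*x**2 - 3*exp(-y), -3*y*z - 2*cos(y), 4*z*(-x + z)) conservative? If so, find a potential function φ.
No, ∇×F = (3*y, 4*z, -3*exp(-y)) ≠ 0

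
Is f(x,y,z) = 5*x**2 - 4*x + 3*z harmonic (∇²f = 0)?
No, ∇²f = 10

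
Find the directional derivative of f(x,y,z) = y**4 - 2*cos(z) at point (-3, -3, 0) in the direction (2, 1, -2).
-36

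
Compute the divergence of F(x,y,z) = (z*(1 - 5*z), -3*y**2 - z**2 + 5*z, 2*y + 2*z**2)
-6*y + 4*z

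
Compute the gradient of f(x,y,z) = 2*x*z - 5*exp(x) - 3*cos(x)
(2*z - 5*exp(x) + 3*sin(x), 0, 2*x)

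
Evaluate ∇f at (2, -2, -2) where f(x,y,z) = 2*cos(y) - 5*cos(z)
(0, 2*sin(2), -5*sin(2))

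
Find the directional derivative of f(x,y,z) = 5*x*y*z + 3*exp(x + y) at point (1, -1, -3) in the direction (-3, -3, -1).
-13*sqrt(19)/19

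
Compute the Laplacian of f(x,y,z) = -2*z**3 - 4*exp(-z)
-12*z - 4*exp(-z)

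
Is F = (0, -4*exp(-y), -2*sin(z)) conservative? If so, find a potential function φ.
Yes, F is conservative. φ = 2*cos(z) + 4*exp(-y)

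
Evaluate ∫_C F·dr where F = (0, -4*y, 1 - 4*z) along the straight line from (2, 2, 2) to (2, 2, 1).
5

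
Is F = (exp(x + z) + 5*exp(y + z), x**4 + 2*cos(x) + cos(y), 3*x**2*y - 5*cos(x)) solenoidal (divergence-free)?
No, ∇·F = exp(x + z) - sin(y)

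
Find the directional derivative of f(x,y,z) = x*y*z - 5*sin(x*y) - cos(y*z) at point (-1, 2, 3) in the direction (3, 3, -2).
sqrt(22)*(5*sin(6) - 15*cos(2) + 13)/22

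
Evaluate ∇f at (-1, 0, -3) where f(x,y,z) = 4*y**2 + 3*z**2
(0, 0, -18)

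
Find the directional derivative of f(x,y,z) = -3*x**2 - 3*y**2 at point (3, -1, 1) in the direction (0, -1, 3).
-3*sqrt(10)/5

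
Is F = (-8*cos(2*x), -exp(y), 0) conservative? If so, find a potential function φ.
Yes, F is conservative. φ = -exp(y) - 4*sin(2*x)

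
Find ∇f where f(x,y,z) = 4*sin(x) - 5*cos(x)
(5*sin(x) + 4*cos(x), 0, 0)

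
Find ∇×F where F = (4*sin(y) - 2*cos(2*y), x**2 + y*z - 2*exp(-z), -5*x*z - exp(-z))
(-y - 2*exp(-z), 5*z, 2*x - 4*sin(2*y) - 4*cos(y))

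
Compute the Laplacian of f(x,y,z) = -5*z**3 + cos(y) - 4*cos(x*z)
4*x**2*cos(x*z) + 4*z**2*cos(x*z) - 30*z - cos(y)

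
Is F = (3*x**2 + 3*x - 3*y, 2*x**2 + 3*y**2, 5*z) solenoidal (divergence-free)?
No, ∇·F = 6*x + 6*y + 8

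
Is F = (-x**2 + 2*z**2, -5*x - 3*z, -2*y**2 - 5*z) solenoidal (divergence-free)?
No, ∇·F = -2*x - 5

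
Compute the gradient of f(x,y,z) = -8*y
(0, -8, 0)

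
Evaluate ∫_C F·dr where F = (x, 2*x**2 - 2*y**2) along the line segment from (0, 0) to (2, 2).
2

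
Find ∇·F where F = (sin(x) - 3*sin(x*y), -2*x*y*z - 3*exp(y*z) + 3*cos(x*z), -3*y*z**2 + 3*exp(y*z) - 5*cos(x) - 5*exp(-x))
-2*x*z - 6*y*z + 3*y*exp(y*z) - 3*y*cos(x*y) - 3*z*exp(y*z) + cos(x)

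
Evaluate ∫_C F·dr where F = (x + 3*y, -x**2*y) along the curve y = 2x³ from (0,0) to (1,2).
1/2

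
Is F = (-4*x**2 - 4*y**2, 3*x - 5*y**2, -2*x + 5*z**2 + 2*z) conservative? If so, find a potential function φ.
No, ∇×F = (0, 2, 8*y + 3) ≠ 0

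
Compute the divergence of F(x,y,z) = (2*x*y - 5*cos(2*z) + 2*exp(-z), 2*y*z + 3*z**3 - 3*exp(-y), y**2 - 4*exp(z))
2*y + 2*z - 4*exp(z) + 3*exp(-y)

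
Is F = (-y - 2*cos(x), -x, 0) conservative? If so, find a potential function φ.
Yes, F is conservative. φ = -x*y - 2*sin(x)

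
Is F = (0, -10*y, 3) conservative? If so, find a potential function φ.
Yes, F is conservative. φ = -5*y**2 + 3*z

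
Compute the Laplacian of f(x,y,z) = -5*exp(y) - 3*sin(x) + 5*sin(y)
-5*exp(y) + 3*sin(x) - 5*sin(y)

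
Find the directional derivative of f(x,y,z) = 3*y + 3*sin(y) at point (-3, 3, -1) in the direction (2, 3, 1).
9*sqrt(14)*(cos(3) + 1)/14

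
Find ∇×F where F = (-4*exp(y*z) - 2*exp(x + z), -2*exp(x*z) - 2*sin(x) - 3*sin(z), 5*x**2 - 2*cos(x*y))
(2*x*exp(x*z) + 2*x*sin(x*y) + 3*cos(z), -10*x - 4*y*exp(y*z) - 2*y*sin(x*y) - 2*exp(x + z), -2*z*exp(x*z) + 4*z*exp(y*z) - 2*cos(x))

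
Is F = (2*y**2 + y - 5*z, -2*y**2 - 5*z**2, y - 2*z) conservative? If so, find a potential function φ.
No, ∇×F = (10*z + 1, -5, -4*y - 1) ≠ 0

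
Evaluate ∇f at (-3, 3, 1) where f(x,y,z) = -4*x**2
(24, 0, 0)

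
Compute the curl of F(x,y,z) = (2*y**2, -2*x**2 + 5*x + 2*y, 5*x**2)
(0, -10*x, -4*x - 4*y + 5)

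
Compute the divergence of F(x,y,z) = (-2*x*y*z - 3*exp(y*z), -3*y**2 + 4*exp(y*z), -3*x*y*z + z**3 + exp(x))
-3*x*y - 2*y*z - 6*y + 3*z**2 + 4*z*exp(y*z)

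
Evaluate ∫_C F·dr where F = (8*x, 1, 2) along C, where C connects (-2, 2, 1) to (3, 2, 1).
20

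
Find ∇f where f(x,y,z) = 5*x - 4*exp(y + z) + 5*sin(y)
(5, -4*exp(y + z) + 5*cos(y), -4*exp(y + z))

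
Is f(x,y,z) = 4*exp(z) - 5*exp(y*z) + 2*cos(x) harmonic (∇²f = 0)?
No, ∇²f = -5*y**2*exp(y*z) - 5*z**2*exp(y*z) + 4*exp(z) - 2*cos(x)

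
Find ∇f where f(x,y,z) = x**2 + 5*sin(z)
(2*x, 0, 5*cos(z))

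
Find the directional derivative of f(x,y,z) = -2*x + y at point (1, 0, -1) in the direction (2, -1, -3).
-5*sqrt(14)/14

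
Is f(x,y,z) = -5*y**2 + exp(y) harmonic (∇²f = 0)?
No, ∇²f = exp(y) - 10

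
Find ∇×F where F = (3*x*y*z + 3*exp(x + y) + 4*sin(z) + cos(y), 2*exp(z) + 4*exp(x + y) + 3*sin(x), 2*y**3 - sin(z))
(6*y**2 - 2*exp(z), 3*x*y + 4*cos(z), -3*x*z + exp(x + y) + sin(y) + 3*cos(x))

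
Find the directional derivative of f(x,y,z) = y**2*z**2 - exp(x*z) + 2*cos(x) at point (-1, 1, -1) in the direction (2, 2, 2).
2*sqrt(3)*(sin(1) + E)/3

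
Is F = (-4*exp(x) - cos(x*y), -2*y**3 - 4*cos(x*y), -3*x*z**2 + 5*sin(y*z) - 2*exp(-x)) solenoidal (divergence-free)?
No, ∇·F = -6*x*z + 4*x*sin(x*y) - 6*y**2 + y*sin(x*y) + 5*y*cos(y*z) - 4*exp(x)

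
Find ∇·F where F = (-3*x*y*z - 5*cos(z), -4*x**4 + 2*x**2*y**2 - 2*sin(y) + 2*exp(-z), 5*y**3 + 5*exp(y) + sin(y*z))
4*x**2*y - 3*y*z + y*cos(y*z) - 2*cos(y)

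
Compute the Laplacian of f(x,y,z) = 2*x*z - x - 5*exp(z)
-5*exp(z)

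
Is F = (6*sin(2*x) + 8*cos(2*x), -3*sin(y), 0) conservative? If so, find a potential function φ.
Yes, F is conservative. φ = 4*sin(2*x) - 3*cos(2*x) + 3*cos(y)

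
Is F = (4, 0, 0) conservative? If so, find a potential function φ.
Yes, F is conservative. φ = 4*x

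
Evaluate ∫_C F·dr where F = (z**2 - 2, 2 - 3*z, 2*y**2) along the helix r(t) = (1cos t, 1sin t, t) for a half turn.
-pi**2 + pi + 14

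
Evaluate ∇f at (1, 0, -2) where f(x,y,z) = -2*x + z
(-2, 0, 1)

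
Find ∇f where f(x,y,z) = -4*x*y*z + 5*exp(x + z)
(-4*y*z + 5*exp(x + z), -4*x*z, -4*x*y + 5*exp(x + z))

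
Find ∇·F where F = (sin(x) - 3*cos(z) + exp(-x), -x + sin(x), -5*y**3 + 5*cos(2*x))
cos(x) - exp(-x)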